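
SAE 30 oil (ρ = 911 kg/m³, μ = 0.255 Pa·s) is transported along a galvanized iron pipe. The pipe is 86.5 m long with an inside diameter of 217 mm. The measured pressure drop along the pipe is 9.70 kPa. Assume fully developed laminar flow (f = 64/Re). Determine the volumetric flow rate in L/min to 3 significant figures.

For laminar flow, f = 64/Re with Re = ρVD/μ, so Darcy-Weisbach reduces to ΔP = 32μLV/D². Solving for V: V = ΔP·D²/(32μL) = 9700·(0.217)²/(32·0.255·86.5) = 0.6471 m/s.
Check: Re = ρVD/μ = 911·0.6471·0.217/0.255 = 501.7 < 2300, so the laminar assumption holds.
Q = V·A = 0.6471·(π/4·0.217²) = 0.02393 m³/s = 1440 L/min.

Q ≈ 1440 L/min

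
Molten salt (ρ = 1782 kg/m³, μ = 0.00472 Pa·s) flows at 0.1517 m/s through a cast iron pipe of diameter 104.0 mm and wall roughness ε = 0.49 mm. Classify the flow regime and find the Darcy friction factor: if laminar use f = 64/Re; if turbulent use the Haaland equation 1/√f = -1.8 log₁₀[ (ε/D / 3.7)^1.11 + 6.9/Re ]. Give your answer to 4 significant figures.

Re = ρVD/μ = 1782·0.1517·0.104/0.00472 = 5956.
Re > 4000 → turbulent. ε/D = 0.00049/0.104 = 0.00471; Haaland: 1/√f = -1.8 log₁₀[0.000612 + 0.00116] = 4.954, so f = 0.04075.

f ≈ 0.04075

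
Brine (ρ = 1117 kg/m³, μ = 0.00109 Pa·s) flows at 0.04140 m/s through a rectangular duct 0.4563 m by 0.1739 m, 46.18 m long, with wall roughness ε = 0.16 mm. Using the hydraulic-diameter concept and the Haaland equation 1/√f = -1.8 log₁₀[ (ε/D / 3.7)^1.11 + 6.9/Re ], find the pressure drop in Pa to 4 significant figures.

ΔP ≈ 5.469 Pa

Hydraulic diameter D_h = 4A/P = 4·(0.4563·0.1739)/(2·(0.4563+0.1739)) = 0.3174/1.26 = 0.2518 m.
Re = ρVD_h/μ = 1117·0.0414·0.2518/0.00109 = 1.068e+04.
ε/D_h = 0.00016/0.2518 = 0.000635; Haaland gives 1/√f = -1.8 log₁₀[6.62e-05+0.000646] = 5.666, so f = 0.03115.
ΔP = f(L/D_h)(ρV²/2) = 0.03115·46.18/0.2518·0.9572 = 5.469 Pa.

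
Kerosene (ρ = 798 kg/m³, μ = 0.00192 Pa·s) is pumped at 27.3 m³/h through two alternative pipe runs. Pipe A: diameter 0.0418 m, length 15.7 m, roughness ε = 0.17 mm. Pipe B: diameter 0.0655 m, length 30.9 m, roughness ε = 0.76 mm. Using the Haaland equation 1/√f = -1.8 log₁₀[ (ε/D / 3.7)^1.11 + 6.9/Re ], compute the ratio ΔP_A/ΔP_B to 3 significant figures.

Pipe A: V = Q/A = 0.007583/0.001372 = 5.526 m/s; Re = 9.601e+04; ε/D = 0.00407; Haaland → f = 0.02962; ΔP_A = f(L/D)(ρV²/2) = 1.355e+05 Pa.
Pipe B: V = Q/A = 0.007583/0.00337 = 2.251 m/s; Re = 6.127e+04; ε/D = 0.0116; Haaland → f = 0.0408; ΔP_B = f(L/D)(ρV²/2) = 3.889e+04 Pa.
ΔP_A/ΔP_B = 1.355e+05/3.889e+04 = 3.49.

ΔP_A/ΔP_B ≈ 3.49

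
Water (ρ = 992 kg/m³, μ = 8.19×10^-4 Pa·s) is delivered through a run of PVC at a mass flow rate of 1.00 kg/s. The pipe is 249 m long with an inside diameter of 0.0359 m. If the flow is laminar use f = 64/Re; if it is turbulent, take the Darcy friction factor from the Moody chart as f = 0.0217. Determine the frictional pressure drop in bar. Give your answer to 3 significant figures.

ΔP ≈ 0.740 bar

A = πD²/4 = π(0.0359)²/4 = 0.001012 m²; mean velocity V = ṁ/(ρA) = 1/(992 · 0.001012) = 0.9959 m/s.
Reynolds number Re = ρVD/μ = 992 · 0.9959 · 0.0359 / 0.000819 = 4.33e+04.
Re > 4000 → turbulent; use the Moody-chart value f = 0.0217.
Darcy-Weisbach: ΔP = f(L/D)(ρV²/2) = 0.0217·(249/0.0359)·(992·0.9959²/2) = 0.0217·6936·491.9 = 7.404e+04 Pa.
ΔP = 7.404e+04 Pa = 0.740 bar.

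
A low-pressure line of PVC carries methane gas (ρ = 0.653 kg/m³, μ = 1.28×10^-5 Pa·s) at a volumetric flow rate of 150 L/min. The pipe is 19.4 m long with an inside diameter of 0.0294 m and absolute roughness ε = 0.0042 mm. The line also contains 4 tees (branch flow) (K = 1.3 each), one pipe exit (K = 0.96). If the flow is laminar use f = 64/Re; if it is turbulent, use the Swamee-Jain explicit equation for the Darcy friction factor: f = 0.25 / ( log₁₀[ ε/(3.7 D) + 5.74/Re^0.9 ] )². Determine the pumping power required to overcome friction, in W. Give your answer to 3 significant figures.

P ≈ 0.338 W

Q = 150 L/min = 150/60000 = 0.0025 m³/s.
Cross-sectional area A = πD²/4 = π(0.0294)²/4 = 0.0006789 m²; mean velocity V = Q/A = 0.0025/0.0006789 = 3.683 m/s.
Reynolds number Re = ρVD/μ = 0.653 · 3.683 · 0.0294 / 1.28e-05 = 5523.
Re > 4000 → turbulent. Relative roughness ε/D = 4.2e-06/0.0294 = 0.000143. Swamee-Jain: f = 0.25/(log₁₀[0.000143/3.7 + 5.74/5523^0.9])² = 0.25/(log₁₀[3.86e-05 + 0.00246])² = 0.25/(-2.602)² = 0.03692.
Total minor-loss coefficient ΣK = 4·1.3 + 1·0.96 = 6.16.
ΔP = [f·L/D + ΣK]·(ρV²/2) = [0.03692·19.4/0.0294 + 6.16]·(0.653·3.683²/2) = [24.36 + 6.16]·4.428 = 135.1 Pa.
Pumping power P = QΔP = 0.0025·135.1 = 0.3378 W = 0.338 W.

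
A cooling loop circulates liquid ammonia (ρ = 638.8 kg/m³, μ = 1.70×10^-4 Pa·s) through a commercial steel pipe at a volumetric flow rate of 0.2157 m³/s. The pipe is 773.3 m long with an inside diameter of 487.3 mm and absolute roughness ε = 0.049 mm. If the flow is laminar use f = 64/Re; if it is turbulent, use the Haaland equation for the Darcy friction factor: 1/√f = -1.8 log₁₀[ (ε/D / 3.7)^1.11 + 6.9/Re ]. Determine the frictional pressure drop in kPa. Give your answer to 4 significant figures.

Cross-sectional area A = πD²/4 = π(0.4873)²/4 = 0.1865 m²; mean velocity V = Q/A = 0.2157/0.1865 = 1.157 m/s.
Reynolds number Re = ρVD/μ = 638.8 · 1.157 · 0.4873 / 0.00017 = 2.118e+06.
Re > 4000 → turbulent. Relative roughness ε/D = 4.9e-05/0.4873 = 0.000101. Haaland: 1/√f = -1.8 log₁₀[(0.000101/3.7)^1.11 + 6.9/2.118e+06] = -1.8 log₁₀[8.55e-06 + 3.26e-06] = 8.87, so f = 0.01271.
Darcy-Weisbach: ΔP = f(L/D)(ρV²/2) = 0.01271·(773.3/0.4873)·(638.8·1.157²/2) = 0.01271·1587·427.2 = 8617 Pa.
ΔP = 8617 Pa = 8.617 kPa.

ΔP ≈ 8.617 kPa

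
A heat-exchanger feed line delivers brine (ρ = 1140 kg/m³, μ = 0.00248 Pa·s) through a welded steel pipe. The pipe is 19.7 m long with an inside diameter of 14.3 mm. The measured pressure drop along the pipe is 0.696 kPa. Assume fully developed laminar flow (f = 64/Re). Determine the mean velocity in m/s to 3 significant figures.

V ≈ 0.0910 m/s

For laminar flow, f = 64/Re with Re = ρVD/μ, so Darcy-Weisbach reduces to ΔP = 32μLV/D². Solving for V: V = ΔP·D²/(32μL) = 696·(0.0143)²/(32·0.00248·19.7) = 0.09104 m/s.
Check: Re = ρVD/μ = 1140·0.09104·0.0143/0.00248 = 598.4 < 2300, so the laminar assumption holds.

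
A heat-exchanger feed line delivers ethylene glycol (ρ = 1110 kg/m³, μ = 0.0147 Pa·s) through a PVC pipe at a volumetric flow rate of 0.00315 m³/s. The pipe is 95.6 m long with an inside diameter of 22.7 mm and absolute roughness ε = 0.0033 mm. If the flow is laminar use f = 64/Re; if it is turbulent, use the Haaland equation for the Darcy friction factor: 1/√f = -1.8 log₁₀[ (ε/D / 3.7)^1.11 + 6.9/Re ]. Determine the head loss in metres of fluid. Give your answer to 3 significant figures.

h_f ≈ 374 m

Cross-sectional area A = πD²/4 = π(0.0227)²/4 = 0.0004047 m²; mean velocity V = Q/A = 0.00315/0.0004047 = 7.783 m/s.
Reynolds number Re = ρVD/μ = 1110 · 7.783 · 0.0227 / 0.0147 = 1.334e+04.
Re > 4000 → turbulent. Relative roughness ε/D = 3.3e-06/0.0227 = 0.000145. Haaland: 1/√f = -1.8 log₁₀[(0.000145/3.7)^1.11 + 6.9/1.334e+04] = -1.8 log₁₀[1.29e-05 + 0.000517] = 5.896, so f = 0.02876.
Darcy-Weisbach: ΔP = f(L/D)(ρV²/2) = 0.02876·(95.6/0.0227)·(1110·7.783²/2) = 0.02876·4211·3.362e+04 = 4.073e+06 Pa.
Head loss h_f = ΔP/(ρg) = 4.073e+06/(1110·9.81) = 374 m.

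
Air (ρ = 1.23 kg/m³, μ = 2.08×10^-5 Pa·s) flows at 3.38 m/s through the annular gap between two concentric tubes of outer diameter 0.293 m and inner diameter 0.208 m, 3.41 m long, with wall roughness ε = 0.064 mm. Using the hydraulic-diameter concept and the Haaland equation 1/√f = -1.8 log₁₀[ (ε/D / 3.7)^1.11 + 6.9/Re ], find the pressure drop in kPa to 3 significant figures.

ΔP ≈ 0.00792 kPa

Hydraulic diameter D_h = 4A/P = D_o - D_i = 0.293 - 0.208 = 0.085 m.
Re = ρVD_h/μ = 1.23·3.38·0.085/2.08e-05 = 1.699e+04.
ε/D_h = 6.4e-05/0.085 = 0.000753; Haaland gives 1/√f = -1.8 log₁₀[7.99e-05+0.000406] = 5.964, so f = 0.02811.
ΔP = f(L/D_h)(ρV²/2) = 0.02811·3.41/0.085·7.026 = 7.924 Pa.
ΔP = 0.00792 kPa.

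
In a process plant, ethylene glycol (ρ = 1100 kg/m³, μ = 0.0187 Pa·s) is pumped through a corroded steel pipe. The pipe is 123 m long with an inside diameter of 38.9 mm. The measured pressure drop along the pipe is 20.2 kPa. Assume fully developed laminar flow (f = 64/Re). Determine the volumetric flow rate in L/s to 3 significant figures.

For laminar flow, f = 64/Re with Re = ρVD/μ, so Darcy-Weisbach reduces to ΔP = 32μLV/D². Solving for V: V = ΔP·D²/(32μL) = 2.02e+04·(0.0389)²/(32·0.0187·123) = 0.4153 m/s.
Check: Re = ρVD/μ = 1100·0.4153·0.0389/0.0187 = 950.3 < 2300, so the laminar assumption holds.
Q = V·A = 0.4153·(π/4·0.0389²) = 0.0004936 m³/s = 0.494 L/s.

Q ≈ 0.494 L/s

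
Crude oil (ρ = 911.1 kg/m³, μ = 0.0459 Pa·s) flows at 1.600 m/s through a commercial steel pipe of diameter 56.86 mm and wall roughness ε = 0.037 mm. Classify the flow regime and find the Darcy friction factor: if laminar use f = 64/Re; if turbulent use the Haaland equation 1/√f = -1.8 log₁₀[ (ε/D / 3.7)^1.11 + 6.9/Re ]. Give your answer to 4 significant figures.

f ≈ 0.03544

Re = ρVD/μ = 911.1·1.6·0.05686/0.0459 = 1806.
Re < 2300 → laminar, so f = 64/Re = 0.03544 (roughness is irrelevant in laminar flow).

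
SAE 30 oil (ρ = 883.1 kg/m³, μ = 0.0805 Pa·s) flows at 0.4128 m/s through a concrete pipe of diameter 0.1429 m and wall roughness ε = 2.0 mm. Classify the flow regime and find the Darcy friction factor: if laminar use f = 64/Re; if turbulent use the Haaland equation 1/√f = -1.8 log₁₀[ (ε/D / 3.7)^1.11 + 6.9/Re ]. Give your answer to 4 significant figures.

Re = ρVD/μ = 883.1·0.4128·0.1429/0.0805 = 647.1.
Re < 2300 → laminar, so f = 64/Re = 0.0989 (roughness is irrelevant in laminar flow).

f ≈ 0.09890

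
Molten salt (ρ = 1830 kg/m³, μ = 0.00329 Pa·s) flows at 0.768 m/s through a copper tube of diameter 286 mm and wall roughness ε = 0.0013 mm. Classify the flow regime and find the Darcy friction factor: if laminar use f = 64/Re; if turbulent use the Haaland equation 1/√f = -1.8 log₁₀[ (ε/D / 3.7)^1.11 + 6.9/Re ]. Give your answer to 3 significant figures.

f ≈ 0.0171

Re = ρVD/μ = 1830·0.768·0.286/0.00329 = 1.222e+05.
Re > 4000 → turbulent. ε/D = 1.3e-06/0.286 = 4.55e-06; Haaland: 1/√f = -1.8 log₁₀[2.75e-07 + 5.65e-05] = 7.643, so f = 0.01712.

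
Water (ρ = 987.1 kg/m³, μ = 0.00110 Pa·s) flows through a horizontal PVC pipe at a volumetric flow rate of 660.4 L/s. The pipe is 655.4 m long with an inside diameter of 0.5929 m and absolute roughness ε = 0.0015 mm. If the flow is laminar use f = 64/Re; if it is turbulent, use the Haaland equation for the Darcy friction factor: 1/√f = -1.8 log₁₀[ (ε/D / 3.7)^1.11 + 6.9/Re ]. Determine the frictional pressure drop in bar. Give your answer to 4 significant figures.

ΔP ≈ 0.3489 bar

Q = 660.4 L/s = 660.4/1000 = 0.6604 m³/s.
Cross-sectional area A = πD²/4 = π(0.5929)²/4 = 0.2761 m²; mean velocity V = Q/A = 0.6604/0.2761 = 2.392 m/s.
Reynolds number Re = ρVD/μ = 987.1 · 2.392 · 0.5929 / 0.0011 = 1.273e+06.
Re > 4000 → turbulent. Relative roughness ε/D = 1.5e-06/0.5929 = 2.53e-06. Haaland: 1/√f = -1.8 log₁₀[(2.53e-06/3.7)^1.11 + 6.9/1.273e+06] = -1.8 log₁₀[1.43e-07 + 5.42e-06] = 9.458, so f = 0.01118.
Darcy-Weisbach: ΔP = f(L/D)(ρV²/2) = 0.01118·(655.4/0.5929)·(987.1·2.392²/2) = 0.01118·1105·2824 = 3.489e+04 Pa.
ΔP = 3.489e+04 Pa = 0.3489 bar.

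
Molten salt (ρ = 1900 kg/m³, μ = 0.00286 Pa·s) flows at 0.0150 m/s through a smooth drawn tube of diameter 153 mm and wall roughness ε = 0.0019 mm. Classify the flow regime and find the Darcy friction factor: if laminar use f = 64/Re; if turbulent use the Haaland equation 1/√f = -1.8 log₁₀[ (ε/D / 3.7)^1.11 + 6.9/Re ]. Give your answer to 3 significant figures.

f ≈ 0.0420

Re = ρVD/μ = 1900·0.015·0.153/0.00286 = 1525.
Re < 2300 → laminar, so f = 64/Re = 0.04198 (roughness is irrelevant in laminar flow).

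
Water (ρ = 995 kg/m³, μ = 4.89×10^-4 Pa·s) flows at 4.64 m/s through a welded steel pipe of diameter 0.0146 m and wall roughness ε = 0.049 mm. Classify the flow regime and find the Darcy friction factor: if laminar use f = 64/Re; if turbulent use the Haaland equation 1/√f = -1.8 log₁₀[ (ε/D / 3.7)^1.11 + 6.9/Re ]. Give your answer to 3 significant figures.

Re = ρVD/μ = 995·4.64·0.0146/0.000489 = 1.378e+05.
Re > 4000 → turbulent. ε/D = 4.9e-05/0.0146 = 0.00336; Haaland: 1/√f = -1.8 log₁₀[0.00042 + 5.01e-05] = 5.991, so f = 0.02787.

f ≈ 0.0279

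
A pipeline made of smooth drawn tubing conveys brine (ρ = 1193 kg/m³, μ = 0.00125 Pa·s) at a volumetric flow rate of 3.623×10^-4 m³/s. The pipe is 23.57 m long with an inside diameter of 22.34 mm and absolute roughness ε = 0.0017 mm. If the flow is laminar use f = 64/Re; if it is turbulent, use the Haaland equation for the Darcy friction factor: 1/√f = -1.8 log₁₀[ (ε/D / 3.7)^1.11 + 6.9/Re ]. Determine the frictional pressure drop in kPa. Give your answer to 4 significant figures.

Cross-sectional area A = πD²/4 = π(0.02234)²/4 = 0.000392 m²; mean velocity V = Q/A = 0.0003623/0.000392 = 0.9243 m/s.
Reynolds number Re = ρVD/μ = 1193 · 0.9243 · 0.02234 / 0.00125 = 1.971e+04.
Re > 4000 → turbulent. Relative roughness ε/D = 1.7e-06/0.02234 = 7.61e-05. Haaland: 1/√f = -1.8 log₁₀[(7.61e-05/3.7)^1.11 + 6.9/1.971e+04] = -1.8 log₁₀[6.27e-06 + 0.00035] = 6.207, so f = 0.02596.
Darcy-Weisbach: ΔP = f(L/D)(ρV²/2) = 0.02596·(23.57/0.02234)·(1193·0.9243²/2) = 0.02596·1055·509.6 = 1.396e+04 Pa.
ΔP = 1.396e+04 Pa = 13.96 kPa.

ΔP ≈ 13.96 kPa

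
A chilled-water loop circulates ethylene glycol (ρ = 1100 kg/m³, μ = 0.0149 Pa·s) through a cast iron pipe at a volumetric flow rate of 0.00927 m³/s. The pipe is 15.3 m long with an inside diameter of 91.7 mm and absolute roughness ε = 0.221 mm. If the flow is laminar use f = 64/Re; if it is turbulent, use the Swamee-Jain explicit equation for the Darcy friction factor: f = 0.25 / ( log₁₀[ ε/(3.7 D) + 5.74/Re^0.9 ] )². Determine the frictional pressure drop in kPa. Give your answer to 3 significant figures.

ΔP ≈ 6.36 kPa

Cross-sectional area A = πD²/4 = π(0.0917)²/4 = 0.006604 m²; mean velocity V = Q/A = 0.00927/0.006604 = 1.404 m/s.
Reynolds number Re = ρVD/μ = 1100 · 1.404 · 0.0917 / 0.0149 = 9502.
Re > 4000 → turbulent. Relative roughness ε/D = 0.000221/0.0917 = 0.00241. Swamee-Jain: f = 0.25/(log₁₀[0.00241/3.7 + 5.74/9502^0.9])² = 0.25/(log₁₀[0.000651 + 0.00151])² = 0.25/(-2.665)² = 0.03519.
Darcy-Weisbach: ΔP = f(L/D)(ρV²/2) = 0.03519·(15.3/0.0917)·(1100·1.404²/2) = 0.03519·166.8·1084 = 6362 Pa.
ΔP = 6362 Pa = 6.36 kPa.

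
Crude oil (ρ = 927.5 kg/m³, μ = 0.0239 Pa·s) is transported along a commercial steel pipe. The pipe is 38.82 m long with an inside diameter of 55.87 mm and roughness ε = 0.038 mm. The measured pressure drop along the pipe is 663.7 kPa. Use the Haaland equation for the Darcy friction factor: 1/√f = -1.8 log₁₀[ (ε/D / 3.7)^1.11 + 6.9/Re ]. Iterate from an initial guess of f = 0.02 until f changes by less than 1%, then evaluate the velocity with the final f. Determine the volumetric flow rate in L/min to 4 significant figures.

Rearranging Darcy-Weisbach: V = √(2·ΔP·D/(f·L·ρ)). With ε/D = 3.8e-05/0.05587 = 0.00068, iterate starting from f = 0.02:
  f = 0.02 → V = √(2·6.637e+05·0.05587/(0.02·38.82·927.5)) = 10.15 m/s; Re = ρVD/μ = 2.2e+04; f → 0.02647
  f = 0.02647 → V = 8.821 m/s; Re = 1.913e+04; f → 0.02727
  f = 0.02727 → V = 8.691 m/s; Re = 1.884e+04; f → 0.02735
Converged (Δf/f < 1%). With the final f = 0.02735: V = √(2·6.637e+05·0.05587/(0.02735·38.82·927.5)) = 8.677 m/s.
Q = V·A = 8.677·(π/4·0.05587²) = 0.02127 m³/s = 1276 L/min.

Q ≈ 1276 L/min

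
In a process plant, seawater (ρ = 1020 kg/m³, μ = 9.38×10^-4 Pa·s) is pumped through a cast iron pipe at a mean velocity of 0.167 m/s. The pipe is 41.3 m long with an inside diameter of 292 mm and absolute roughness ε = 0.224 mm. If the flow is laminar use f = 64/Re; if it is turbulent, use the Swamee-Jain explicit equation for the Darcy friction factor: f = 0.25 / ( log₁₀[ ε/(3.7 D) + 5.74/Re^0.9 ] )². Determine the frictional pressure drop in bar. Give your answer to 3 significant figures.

Reynolds number Re = ρVD/μ = 1020 · 0.167 · 0.292 / 0.000938 = 5.303e+04.
Re > 4000 → turbulent. Relative roughness ε/D = 0.000224/0.292 = 0.000767. Swamee-Jain: f = 0.25/(log₁₀[0.000767/3.7 + 5.74/5.303e+04^0.9])² = 0.25/(log₁₀[0.000207 + 0.000321])² = 0.25/(-3.277)² = 0.02328.
Darcy-Weisbach: ΔP = f(L/D)(ρV²/2) = 0.02328·(41.3/0.292)·(1020·0.167²/2) = 0.02328·141.4·14.22 = 46.84 Pa.
ΔP = 46.84 Pa = 4.68×10^-4 bar.

ΔP ≈ 4.68×10^-4 bar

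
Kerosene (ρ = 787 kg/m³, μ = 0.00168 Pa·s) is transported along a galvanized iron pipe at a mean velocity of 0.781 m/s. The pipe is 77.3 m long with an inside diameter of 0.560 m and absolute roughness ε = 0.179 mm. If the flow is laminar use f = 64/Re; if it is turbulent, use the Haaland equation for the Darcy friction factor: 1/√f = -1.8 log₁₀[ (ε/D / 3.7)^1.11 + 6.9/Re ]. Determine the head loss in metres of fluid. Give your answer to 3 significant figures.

h_f ≈ 0.0754 m

Reynolds number Re = ρVD/μ = 787 · 0.781 · 0.56 / 0.00168 = 2.049e+05.
Re > 4000 → turbulent. Relative roughness ε/D = 0.000179/0.56 = 0.00032. Haaland: 1/√f = -1.8 log₁₀[(0.00032/3.7)^1.11 + 6.9/2.049e+05] = -1.8 log₁₀[3.09e-05 + 3.37e-05] = 7.542, so f = 0.01758.
Darcy-Weisbach: ΔP = f(L/D)(ρV²/2) = 0.01758·(77.3/0.56)·(787·0.781²/2) = 0.01758·138·240 = 582.4 Pa.
Head loss h_f = ΔP/(ρg) = 582.4/(787·9.81) = 0.0754 m.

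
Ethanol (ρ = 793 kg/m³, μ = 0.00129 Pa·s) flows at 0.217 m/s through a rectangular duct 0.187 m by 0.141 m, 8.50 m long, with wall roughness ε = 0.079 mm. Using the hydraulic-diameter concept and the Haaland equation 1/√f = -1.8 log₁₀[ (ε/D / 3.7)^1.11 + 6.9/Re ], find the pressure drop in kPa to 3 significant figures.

ΔP ≈ 0.0259 kPa

Hydraulic diameter D_h = 4A/P = 4·(0.187·0.141)/(2·(0.187+0.141)) = 0.1055/0.656 = 0.1608 m.
Re = ρVD_h/μ = 793·0.217·0.1608/0.00129 = 2.145e+04.
ε/D_h = 7.9e-05/0.1608 = 0.000491; Haaland gives 1/√f = -1.8 log₁₀[4.97e-05+0.000322] = 6.174, so f = 0.02623.
ΔP = f(L/D_h)(ρV²/2) = 0.02623·8.5/0.1608·18.67 = 25.89 Pa.
ΔP = 0.0259 kPa.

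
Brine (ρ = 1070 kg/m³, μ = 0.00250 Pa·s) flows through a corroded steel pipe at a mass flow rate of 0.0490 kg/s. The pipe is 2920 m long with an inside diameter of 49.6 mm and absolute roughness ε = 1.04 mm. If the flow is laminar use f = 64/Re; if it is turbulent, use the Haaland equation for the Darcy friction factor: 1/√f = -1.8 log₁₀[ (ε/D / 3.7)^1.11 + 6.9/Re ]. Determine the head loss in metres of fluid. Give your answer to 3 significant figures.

h_f ≈ 0.214 m

A = πD²/4 = π(0.0496)²/4 = 0.001932 m²; mean velocity V = ṁ/(ρA) = 0.049/(1070 · 0.001932) = 0.0237 m/s.
Reynolds number Re = ρVD/μ = 1070 · 0.0237 · 0.0496 / 0.0025 = 503.1.
Re < 2300 → laminar flow, so f = 64/Re = 64/503.1 = 0.1272 (the turbulent correlation is not needed).
Darcy-Weisbach: ΔP = f(L/D)(ρV²/2) = 0.1272·(2920/0.0496)·(1070·0.0237²/2) = 0.1272·5.887e+04·0.3005 = 2250 Pa.
Head loss h_f = ΔP/(ρg) = 2250/(1070·9.81) = 0.214 m.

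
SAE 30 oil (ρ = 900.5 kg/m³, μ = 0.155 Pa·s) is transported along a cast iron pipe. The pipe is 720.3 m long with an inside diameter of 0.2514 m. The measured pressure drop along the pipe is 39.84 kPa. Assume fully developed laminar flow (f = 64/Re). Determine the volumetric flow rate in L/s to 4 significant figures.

Q ≈ 34.98 L/s

For laminar flow, f = 64/Re with Re = ρVD/μ, so Darcy-Weisbach reduces to ΔP = 32μLV/D². Solving for V: V = ΔP·D²/(32μL) = 3.984e+04·(0.2514)²/(32·0.155·720.3) = 0.7048 m/s.
Check: Re = ρVD/μ = 900.5·0.7048·0.2514/0.155 = 1029 < 2300, so the laminar assumption holds.
Q = V·A = 0.7048·(π/4·0.2514²) = 0.03498 m³/s = 34.98 L/s.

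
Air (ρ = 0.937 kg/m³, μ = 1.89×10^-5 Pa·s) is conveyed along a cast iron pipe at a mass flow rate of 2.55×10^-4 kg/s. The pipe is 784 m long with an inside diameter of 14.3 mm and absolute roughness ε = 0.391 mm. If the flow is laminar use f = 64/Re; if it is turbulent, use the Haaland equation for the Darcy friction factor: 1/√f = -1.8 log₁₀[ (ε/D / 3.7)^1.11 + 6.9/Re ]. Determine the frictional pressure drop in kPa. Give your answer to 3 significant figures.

ΔP ≈ 3.93 kPa

A = πD²/4 = π(0.0143)²/4 = 0.0001606 m²; mean velocity V = ṁ/(ρA) = 0.000255/(0.937 · 0.0001606) = 1.694 m/s.
Reynolds number Re = ρVD/μ = 0.937 · 1.694 · 0.0143 / 1.89e-05 = 1201.
Re < 2300 → laminar flow, so f = 64/Re = 64/1201 = 0.05328 (the turbulent correlation is not needed).
Darcy-Weisbach: ΔP = f(L/D)(ρV²/2) = 0.05328·(784/0.0143)·(0.937·1.694²/2) = 0.05328·5.483e+04·1.345 = 3929 Pa.
ΔP = 3929 Pa = 3.93 kPa.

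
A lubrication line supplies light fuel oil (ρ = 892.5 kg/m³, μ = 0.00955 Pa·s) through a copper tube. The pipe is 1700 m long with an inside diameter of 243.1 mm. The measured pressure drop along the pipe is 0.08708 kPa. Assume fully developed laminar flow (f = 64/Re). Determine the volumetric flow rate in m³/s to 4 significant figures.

Q ≈ 4.598×10^-4 m³/s

For laminar flow, f = 64/Re with Re = ρVD/μ, so Darcy-Weisbach reduces to ΔP = 32μLV/D². Solving for V: V = ΔP·D²/(32μL) = 87.08·(0.2431)²/(32·0.00955·1700) = 0.009906 m/s.
Check: Re = ρVD/μ = 892.5·0.009906·0.2431/0.00955 = 225 < 2300, so the laminar assumption holds.
Q = V·A = 0.009906·(π/4·0.2431²) = 0.0004598 m³/s = 4.598×10^-4 m³/s.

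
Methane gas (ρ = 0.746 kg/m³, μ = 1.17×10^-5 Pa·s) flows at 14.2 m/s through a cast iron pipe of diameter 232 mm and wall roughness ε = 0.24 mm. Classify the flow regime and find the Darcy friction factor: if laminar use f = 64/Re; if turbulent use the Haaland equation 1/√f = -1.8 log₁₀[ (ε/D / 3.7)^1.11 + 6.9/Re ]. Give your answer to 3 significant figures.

Re = ρVD/μ = 0.746·14.2·0.232/1.17e-05 = 2.101e+05.
Re > 4000 → turbulent. ε/D = 0.00024/0.232 = 0.00103; Haaland: 1/√f = -1.8 log₁₀[0.000114 + 3.28e-05] = 6.901, so f = 0.021.

f ≈ 0.0210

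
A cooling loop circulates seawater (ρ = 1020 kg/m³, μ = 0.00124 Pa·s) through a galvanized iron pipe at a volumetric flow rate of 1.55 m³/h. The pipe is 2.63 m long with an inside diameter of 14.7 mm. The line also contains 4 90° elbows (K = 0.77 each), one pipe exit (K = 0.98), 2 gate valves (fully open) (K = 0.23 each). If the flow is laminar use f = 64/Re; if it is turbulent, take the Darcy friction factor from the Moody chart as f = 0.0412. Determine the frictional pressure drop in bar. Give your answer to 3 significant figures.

ΔP ≈ 0.390 bar

Q = 1.55 m³/h = 1.55/3600 = 0.0004306 m³/s.
Cross-sectional area A = πD²/4 = π(0.0147)²/4 = 0.0001697 m²; mean velocity V = Q/A = 0.0004306/0.0001697 = 2.537 m/s.
Reynolds number Re = ρVD/μ = 1020 · 2.537 · 0.0147 / 0.00124 = 3.068e+04.
Re > 4000 → turbulent; use the Moody-chart value f = 0.0412.
Total minor-loss coefficient ΣK = 4·0.77 + 1·0.98 + 2·0.23 = 4.52.
ΔP = [f·L/D + ΣK]·(ρV²/2) = [0.0412·2.63/0.0147 + 4.52]·(1020·2.537²/2) = [7.371 + 4.52]·3282 = 3.903e+04 Pa.
ΔP = 3.903e+04 Pa = 0.390 bar.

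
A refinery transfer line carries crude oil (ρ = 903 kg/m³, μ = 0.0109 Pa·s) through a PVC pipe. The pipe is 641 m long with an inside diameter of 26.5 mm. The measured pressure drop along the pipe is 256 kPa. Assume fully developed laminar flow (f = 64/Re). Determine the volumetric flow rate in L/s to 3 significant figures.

For laminar flow, f = 64/Re with Re = ρVD/μ, so Darcy-Weisbach reduces to ΔP = 32μLV/D². Solving for V: V = ΔP·D²/(32μL) = 2.56e+05·(0.0265)²/(32·0.0109·641) = 0.8041 m/s.
Check: Re = ρVD/μ = 903·0.8041·0.0265/0.0109 = 1765 < 2300, so the laminar assumption holds.
Q = V·A = 0.8041·(π/4·0.0265²) = 0.0004435 m³/s = 0.443 L/s.

Q ≈ 0.443 L/s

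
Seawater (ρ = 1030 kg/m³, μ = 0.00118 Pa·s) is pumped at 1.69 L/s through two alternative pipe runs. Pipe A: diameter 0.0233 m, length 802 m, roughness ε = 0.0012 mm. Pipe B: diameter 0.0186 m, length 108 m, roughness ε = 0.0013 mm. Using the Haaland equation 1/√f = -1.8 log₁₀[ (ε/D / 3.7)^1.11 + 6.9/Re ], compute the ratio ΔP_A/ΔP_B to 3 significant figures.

ΔP_A/ΔP_B ≈ 2.51

Pipe A: V = Q/A = 0.00169/0.0004264 = 3.964 m/s; Re = 8.061e+04; ε/D = 5.15e-05; Haaland → f = 0.01884; ΔP_A = f(L/D)(ρV²/2) = 5.247e+06 Pa.
Pipe B: V = Q/A = 0.00169/0.0002717 = 6.22 m/s; Re = 1.01e+05; ε/D = 6.99e-05; Haaland → f = 0.01809; ΔP_B = f(L/D)(ρV²/2) = 2.093e+06 Pa.
ΔP_A/ΔP_B = 5.247e+06/2.093e+06 = 2.51.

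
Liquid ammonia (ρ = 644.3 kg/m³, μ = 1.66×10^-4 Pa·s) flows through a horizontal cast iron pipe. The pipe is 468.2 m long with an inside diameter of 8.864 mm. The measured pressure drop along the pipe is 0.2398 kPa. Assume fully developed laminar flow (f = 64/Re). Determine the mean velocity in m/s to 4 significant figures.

V ≈ 0.007576 m/s

For laminar flow, f = 64/Re with Re = ρVD/μ, so Darcy-Weisbach reduces to ΔP = 32μLV/D². Solving for V: V = ΔP·D²/(32μL) = 239.8·(0.008864)²/(32·0.000166·468.2) = 0.007576 m/s.
Check: Re = ρVD/μ = 644.3·0.007576·0.008864/0.000166 = 260.6 < 2300, so the laminar assumption holds.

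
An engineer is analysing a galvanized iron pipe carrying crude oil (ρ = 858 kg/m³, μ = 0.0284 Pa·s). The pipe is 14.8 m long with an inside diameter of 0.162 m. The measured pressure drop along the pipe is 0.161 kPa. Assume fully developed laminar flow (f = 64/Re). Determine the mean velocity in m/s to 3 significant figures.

For laminar flow, f = 64/Re with Re = ρVD/μ, so Darcy-Weisbach reduces to ΔP = 32μLV/D². Solving for V: V = ΔP·D²/(32μL) = 161·(0.162)²/(32·0.0284·14.8) = 0.3141 m/s.
Check: Re = ρVD/μ = 858·0.3141·0.162/0.0284 = 1537 < 2300, so the laminar assumption holds.

V ≈ 0.314 m/s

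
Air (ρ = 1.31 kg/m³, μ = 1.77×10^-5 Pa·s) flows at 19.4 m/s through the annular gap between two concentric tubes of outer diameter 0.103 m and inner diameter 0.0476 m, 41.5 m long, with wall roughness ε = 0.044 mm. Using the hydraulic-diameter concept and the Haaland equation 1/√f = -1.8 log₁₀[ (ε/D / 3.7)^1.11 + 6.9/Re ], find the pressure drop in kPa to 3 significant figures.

Hydraulic diameter D_h = 4A/P = D_o - D_i = 0.103 - 0.0476 = 0.0554 m.
Re = ρVD_h/μ = 1.31·19.4·0.0554/1.77e-05 = 7.954e+04.
ε/D_h = 4.4e-05/0.0554 = 0.000794; Haaland gives 1/√f = -1.8 log₁₀[8.48e-05+8.67e-05] = 6.778, so f = 0.02177.
ΔP = f(L/D_h)(ρV²/2) = 0.02177·41.5/0.0554·246.5 = 4019 Pa.
ΔP = 4.02 kPa.

ΔP ≈ 4.02 kPa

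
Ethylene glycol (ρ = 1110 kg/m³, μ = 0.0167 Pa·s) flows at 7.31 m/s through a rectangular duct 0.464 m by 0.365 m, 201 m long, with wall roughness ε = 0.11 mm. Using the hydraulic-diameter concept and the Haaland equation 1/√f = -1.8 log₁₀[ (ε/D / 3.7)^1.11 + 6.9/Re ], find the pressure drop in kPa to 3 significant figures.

ΔP ≈ 253 kPa

Hydraulic diameter D_h = 4A/P = 4·(0.464·0.365)/(2·(0.464+0.365)) = 0.6774/1.658 = 0.4086 m.
Re = ρVD_h/μ = 1110·7.31·0.4086/0.0167 = 1.985e+05.
ε/D_h = 0.00011/0.4086 = 0.000269; Haaland gives 1/√f = -1.8 log₁₀[2.55e-05+3.48e-05] = 7.596, so f = 0.01733.
ΔP = f(L/D_h)(ρV²/2) = 0.01733·201/0.4086·2.966e+04 = 2.529e+05 Pa.
ΔP = 253 kPa.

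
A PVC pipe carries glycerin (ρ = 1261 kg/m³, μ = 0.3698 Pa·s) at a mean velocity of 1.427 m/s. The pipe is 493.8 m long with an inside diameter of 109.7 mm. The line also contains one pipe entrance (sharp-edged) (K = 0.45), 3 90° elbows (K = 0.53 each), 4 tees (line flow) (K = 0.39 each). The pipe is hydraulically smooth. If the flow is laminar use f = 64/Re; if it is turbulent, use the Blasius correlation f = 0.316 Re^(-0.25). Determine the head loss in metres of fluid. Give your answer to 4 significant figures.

h_f ≈ 56.39 m

Reynolds number Re = ρVD/μ = 1261 · 1.427 · 0.1097 / 0.37 = 533.8.
Re < 2300 → laminar flow, so f = 64/Re = 64/533.8 = 0.1199 (the turbulent correlation is not needed).
Total minor-loss coefficient ΣK = 1·0.45 + 3·0.53 + 4·0.39 = 3.6.
ΔP = [f·L/D + ΣK]·(ρV²/2) = [0.1199·493.8/0.1097 + 3.6]·(1261·1.427²/2) = [539.7 + 3.6]·1284 = 6.975e+05 Pa.
Head loss h_f = ΔP/(ρg) = 6.975e+05/(1261·9.81) = 56.39 m.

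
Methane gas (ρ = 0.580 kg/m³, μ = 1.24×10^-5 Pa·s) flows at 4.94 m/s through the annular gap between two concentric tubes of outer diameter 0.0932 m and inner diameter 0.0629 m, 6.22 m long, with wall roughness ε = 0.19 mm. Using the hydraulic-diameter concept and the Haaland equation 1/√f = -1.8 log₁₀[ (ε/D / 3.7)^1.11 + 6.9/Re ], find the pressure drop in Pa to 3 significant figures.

ΔP ≈ 59.8 Pa

Hydraulic diameter D_h = 4A/P = D_o - D_i = 0.0932 - 0.0629 = 0.0303 m.
Re = ρVD_h/μ = 0.58·4.94·0.0303/1.24e-05 = 7001.
ε/D_h = 0.00019/0.0303 = 0.00627; Haaland gives 1/√f = -1.8 log₁₀[0.00084+0.000986] = 4.929, so f = 0.04115.
ΔP = f(L/D_h)(ρV²/2) = 0.04115·6.22/0.0303·7.077 = 59.79 Pa.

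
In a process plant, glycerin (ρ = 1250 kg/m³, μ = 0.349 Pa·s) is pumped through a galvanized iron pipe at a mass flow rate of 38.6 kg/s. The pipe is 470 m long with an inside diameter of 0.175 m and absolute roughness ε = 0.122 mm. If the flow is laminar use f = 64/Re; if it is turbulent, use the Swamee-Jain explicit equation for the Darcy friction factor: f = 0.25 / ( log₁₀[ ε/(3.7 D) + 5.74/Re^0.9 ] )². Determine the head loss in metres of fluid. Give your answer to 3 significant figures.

A = πD²/4 = π(0.175)²/4 = 0.02405 m²; mean velocity V = ṁ/(ρA) = 38.6/(1250 · 0.02405) = 1.284 m/s.
Reynolds number Re = ρVD/μ = 1250 · 1.284 · 0.175 / 0.349 = 804.7.
Re < 2300 → laminar flow, so f = 64/Re = 64/804.7 = 0.07953 (the turbulent correlation is not needed).
Darcy-Weisbach: ΔP = f(L/D)(ρV²/2) = 0.07953·(470/0.175)·(1250·1.284²/2) = 0.07953·2686·1030 = 2.2e+05 Pa.
Head loss h_f = ΔP/(ρg) = 2.2e+05/(1250·9.81) = 17.9 m.

h_f ≈ 17.9 m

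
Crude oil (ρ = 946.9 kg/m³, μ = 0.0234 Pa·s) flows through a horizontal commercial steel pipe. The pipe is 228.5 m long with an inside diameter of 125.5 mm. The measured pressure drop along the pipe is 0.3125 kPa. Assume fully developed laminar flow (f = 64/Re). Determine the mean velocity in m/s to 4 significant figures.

For laminar flow, f = 64/Re with Re = ρVD/μ, so Darcy-Weisbach reduces to ΔP = 32μLV/D². Solving for V: V = ΔP·D²/(32μL) = 312.5·(0.1255)²/(32·0.0234·228.5) = 0.02877 m/s.
Check: Re = ρVD/μ = 946.9·0.02877·0.1255/0.0234 = 146.1 < 2300, so the laminar assumption holds.

V ≈ 0.02877 m/s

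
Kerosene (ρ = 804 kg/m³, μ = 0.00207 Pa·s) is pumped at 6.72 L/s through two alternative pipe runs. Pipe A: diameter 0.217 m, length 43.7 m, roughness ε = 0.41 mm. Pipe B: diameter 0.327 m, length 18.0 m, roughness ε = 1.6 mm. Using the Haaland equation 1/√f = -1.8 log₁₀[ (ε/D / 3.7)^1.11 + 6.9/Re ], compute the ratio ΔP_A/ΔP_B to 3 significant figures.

Pipe A: V = Q/A = 0.00672/0.03698 = 0.1817 m/s; Re = 1.531e+04; ε/D = 0.00189; Haaland → f = 0.03067; ΔP_A = f(L/D)(ρV²/2) = 81.97 Pa.
Pipe B: V = Q/A = 0.00672/0.08398 = 0.08002 m/s; Re = 1.016e+04; ε/D = 0.00489; Haaland → f = 0.0372; ΔP_B = f(L/D)(ρV²/2) = 5.27 Pa.
ΔP_A/ΔP_B = 81.97/5.27 = 15.6.

ΔP_A/ΔP_B ≈ 15.6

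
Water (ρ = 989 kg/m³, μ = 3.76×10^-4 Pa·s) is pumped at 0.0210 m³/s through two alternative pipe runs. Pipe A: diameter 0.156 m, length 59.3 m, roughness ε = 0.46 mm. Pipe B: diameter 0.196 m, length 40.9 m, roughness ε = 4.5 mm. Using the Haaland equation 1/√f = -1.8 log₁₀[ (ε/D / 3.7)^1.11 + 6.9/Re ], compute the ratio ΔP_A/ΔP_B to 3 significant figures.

ΔP_A/ΔP_B ≈ 2.32

Pipe A: V = Q/A = 0.021/0.01911 = 1.099 m/s; Re = 4.508e+05; ε/D = 0.00295; Haaland → f = 0.02636; ΔP_A = f(L/D)(ρV²/2) = 5982 Pa.
Pipe B: V = Q/A = 0.021/0.03017 = 0.696 m/s; Re = 3.588e+05; ε/D = 0.023; Haaland → f = 0.05152; ΔP_B = f(L/D)(ρV²/2) = 2575 Pa.
ΔP_A/ΔP_B = 5982/2575 = 2.32.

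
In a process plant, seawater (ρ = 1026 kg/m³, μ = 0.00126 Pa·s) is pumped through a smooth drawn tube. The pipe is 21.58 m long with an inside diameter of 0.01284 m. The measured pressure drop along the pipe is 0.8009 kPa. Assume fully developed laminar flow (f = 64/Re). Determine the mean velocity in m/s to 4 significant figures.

For laminar flow, f = 64/Re with Re = ρVD/μ, so Darcy-Weisbach reduces to ΔP = 32μLV/D². Solving for V: V = ΔP·D²/(32μL) = 800.9·(0.01284)²/(32·0.00126·21.58) = 0.1518 m/s.
Check: Re = ρVD/μ = 1026·0.1518·0.01284/0.00126 = 1587 < 2300, so the laminar assumption holds.

V ≈ 0.1518 m/s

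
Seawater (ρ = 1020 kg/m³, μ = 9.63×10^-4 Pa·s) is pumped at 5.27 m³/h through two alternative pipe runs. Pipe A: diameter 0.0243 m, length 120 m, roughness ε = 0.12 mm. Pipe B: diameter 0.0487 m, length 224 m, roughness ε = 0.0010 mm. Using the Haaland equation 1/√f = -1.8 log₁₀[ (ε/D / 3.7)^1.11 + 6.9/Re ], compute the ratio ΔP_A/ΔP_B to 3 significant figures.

Pipe A: V = Q/A = 0.001464/0.0004638 = 3.156 m/s; Re = 8.124e+04; ε/D = 0.00494; Haaland → f = 0.03136; ΔP_A = f(L/D)(ρV²/2) = 7.87e+05 Pa.
Pipe B: V = Q/A = 0.001464/0.001863 = 0.7859 m/s; Re = 4.054e+04; ε/D = 2.05e-05; Haaland → f = 0.02177; ΔP_B = f(L/D)(ρV²/2) = 3.154e+04 Pa.
ΔP_A/ΔP_B = 7.87e+05/3.154e+04 = 25.0.

ΔP_A/ΔP_B ≈ 25.0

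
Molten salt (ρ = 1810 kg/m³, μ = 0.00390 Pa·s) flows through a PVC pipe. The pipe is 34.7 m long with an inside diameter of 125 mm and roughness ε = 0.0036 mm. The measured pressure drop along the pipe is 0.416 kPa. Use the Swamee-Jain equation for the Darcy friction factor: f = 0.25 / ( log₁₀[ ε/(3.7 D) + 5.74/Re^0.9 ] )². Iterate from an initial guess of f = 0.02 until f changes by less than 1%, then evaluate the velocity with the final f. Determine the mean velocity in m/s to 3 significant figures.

Rearranging Darcy-Weisbach: V = √(2·ΔP·D/(f·L·ρ)). With ε/D = 3.6e-06/0.125 = 2.88e-05, iterate starting from f = 0.02:
  f = 0.02 → V = √(2·416·0.125/(0.02·34.7·1810)) = 0.2877 m/s; Re = ρVD/μ = 1.669e+04; f → 0.02709
  f = 0.02709 → V = 0.2472 m/s; Re = 1.434e+04; f → 0.02817
  f = 0.02817 → V = 0.2424 m/s; Re = 1.406e+04; f → 0.02832
Converged (Δf/f < 1%). With the final f = 0.02832: V = √(2·416·0.125/(0.02832·34.7·1810)) = 0.2418 m/s.

V ≈ 0.242 m/s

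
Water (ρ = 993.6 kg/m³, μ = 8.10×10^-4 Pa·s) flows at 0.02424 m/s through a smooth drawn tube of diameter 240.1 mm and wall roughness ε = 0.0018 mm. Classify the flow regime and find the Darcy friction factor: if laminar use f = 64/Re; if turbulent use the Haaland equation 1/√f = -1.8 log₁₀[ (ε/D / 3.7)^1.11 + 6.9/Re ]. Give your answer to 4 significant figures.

Re = ρVD/μ = 993.6·0.02424·0.2401/0.00081 = 7139.
Re > 4000 → turbulent. ε/D = 1.8e-06/0.2401 = 7.5e-06; Haaland: 1/√f = -1.8 log₁₀[4.79e-07 + 0.000966] = 5.426, so f = 0.03396.

f ≈ 0.03396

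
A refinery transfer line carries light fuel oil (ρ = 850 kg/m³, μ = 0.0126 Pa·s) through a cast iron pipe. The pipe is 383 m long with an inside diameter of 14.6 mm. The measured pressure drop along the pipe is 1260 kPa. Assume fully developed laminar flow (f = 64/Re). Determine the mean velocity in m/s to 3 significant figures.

V ≈ 1.74 m/s

For laminar flow, f = 64/Re with Re = ρVD/μ, so Darcy-Weisbach reduces to ΔP = 32μLV/D². Solving for V: V = ΔP·D²/(32μL) = 1.26e+06·(0.0146)²/(32·0.0126·383) = 1.739 m/s.
Check: Re = ρVD/μ = 850·1.739·0.0146/0.0126 = 1713 < 2300, so the laminar assumption holds.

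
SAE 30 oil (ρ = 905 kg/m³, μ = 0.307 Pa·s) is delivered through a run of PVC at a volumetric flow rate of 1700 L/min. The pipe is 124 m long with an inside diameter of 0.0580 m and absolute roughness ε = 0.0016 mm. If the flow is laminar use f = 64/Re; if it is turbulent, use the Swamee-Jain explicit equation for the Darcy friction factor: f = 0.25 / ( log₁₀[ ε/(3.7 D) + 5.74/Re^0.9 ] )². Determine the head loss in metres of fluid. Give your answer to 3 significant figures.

Q = 1700 L/min = 1700/60000 = 0.02833 m³/s.
Cross-sectional area A = πD²/4 = π(0.058)²/4 = 0.002642 m²; mean velocity V = Q/A = 0.02833/0.002642 = 10.72 m/s.
Reynolds number Re = ρVD/μ = 905 · 10.72 · 0.058 / 0.307 = 1834.
Re < 2300 → laminar flow, so f = 64/Re = 64/1834 = 0.03491 (the turbulent correlation is not needed).
Darcy-Weisbach: ΔP = f(L/D)(ρV²/2) = 0.03491·(124/0.058)·(905·10.72²/2) = 0.03491·2138·5.204e+04 = 3.883e+06 Pa.
Head loss h_f = ΔP/(ρg) = 3.883e+06/(905·9.81) = 437 m.

h_f ≈ 437 m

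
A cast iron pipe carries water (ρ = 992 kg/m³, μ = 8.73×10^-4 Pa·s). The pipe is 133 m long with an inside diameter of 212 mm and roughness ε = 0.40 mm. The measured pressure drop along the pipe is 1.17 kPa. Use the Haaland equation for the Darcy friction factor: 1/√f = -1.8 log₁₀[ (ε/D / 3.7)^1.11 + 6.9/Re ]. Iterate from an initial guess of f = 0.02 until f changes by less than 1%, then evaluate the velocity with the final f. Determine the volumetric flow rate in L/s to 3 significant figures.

Rearranging Darcy-Weisbach: V = √(2·ΔP·D/(f·L·ρ)). With ε/D = 0.0004/0.212 = 0.00189, iterate starting from f = 0.02:
  f = 0.02 → V = √(2·1170·0.212/(0.02·133·992)) = 0.4336 m/s; Re = ρVD/μ = 1.045e+05; f → 0.02461
  f = 0.02461 → V = 0.3909 m/s; Re = 9.416e+04; f → 0.02476
Converged (Δf/f < 1%). With the final f = 0.02476: V = √(2·1170·0.212/(0.02476·133·992)) = 0.3897 m/s.
Q = V·A = 0.3897·(π/4·0.212²) = 0.01376 m³/s = 13.8 L/s.

Q ≈ 13.8 L/s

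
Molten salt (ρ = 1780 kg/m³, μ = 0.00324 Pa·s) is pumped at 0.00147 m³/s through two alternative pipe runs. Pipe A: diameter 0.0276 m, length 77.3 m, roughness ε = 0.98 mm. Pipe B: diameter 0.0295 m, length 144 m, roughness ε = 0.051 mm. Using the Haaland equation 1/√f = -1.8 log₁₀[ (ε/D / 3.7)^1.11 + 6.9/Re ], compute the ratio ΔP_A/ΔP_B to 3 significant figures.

ΔP_A/ΔP_B ≈ 1.75

Pipe A: V = Q/A = 0.00147/0.0005983 = 2.457 m/s; Re = 3.726e+04; ε/D = 0.0355; Haaland → f = 0.06228; ΔP_A = f(L/D)(ρV²/2) = 9.372e+05 Pa.
Pipe B: V = Q/A = 0.00147/0.0006835 = 2.151 m/s; Re = 3.486e+04; ε/D = 0.00173; Haaland → f = 0.02671; ΔP_B = f(L/D)(ρV²/2) = 5.368e+05 Pa.
ΔP_A/ΔP_B = 9.372e+05/5.368e+05 = 1.75.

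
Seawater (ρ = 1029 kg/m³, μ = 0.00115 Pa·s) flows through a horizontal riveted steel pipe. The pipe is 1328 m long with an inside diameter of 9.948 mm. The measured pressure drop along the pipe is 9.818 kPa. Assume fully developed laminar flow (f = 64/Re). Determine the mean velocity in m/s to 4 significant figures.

V ≈ 0.01988 m/s

For laminar flow, f = 64/Re with Re = ρVD/μ, so Darcy-Weisbach reduces to ΔP = 32μLV/D². Solving for V: V = ΔP·D²/(32μL) = 9818·(0.009948)²/(32·0.00115·1328) = 0.01988 m/s.
Check: Re = ρVD/μ = 1029·0.01988·0.009948/0.00115 = 177 < 2300, so the laminar assumption holds.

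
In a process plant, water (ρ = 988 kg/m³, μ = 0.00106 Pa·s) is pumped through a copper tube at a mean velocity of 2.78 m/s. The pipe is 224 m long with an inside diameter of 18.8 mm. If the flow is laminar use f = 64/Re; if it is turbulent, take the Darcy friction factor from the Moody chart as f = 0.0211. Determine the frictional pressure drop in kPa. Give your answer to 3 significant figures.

ΔP ≈ 960 kPa

Reynolds number Re = ρVD/μ = 988 · 2.78 · 0.0188 / 0.00106 = 4.871e+04.
Re > 4000 → turbulent; use the Moody-chart value f = 0.0211.
Darcy-Weisbach: ΔP = f(L/D)(ρV²/2) = 0.0211·(224/0.0188)·(988·2.78²/2) = 0.0211·1.191e+04·3818 = 9.598e+05 Pa.
ΔP = 9.598e+05 Pa = 960 kPa.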